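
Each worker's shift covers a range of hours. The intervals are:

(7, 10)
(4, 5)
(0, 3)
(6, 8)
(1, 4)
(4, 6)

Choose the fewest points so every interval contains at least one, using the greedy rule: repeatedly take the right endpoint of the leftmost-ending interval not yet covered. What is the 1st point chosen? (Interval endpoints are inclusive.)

By right end: [0,3]  [1,4]  [4,5]  [4,6]  [6,8]  [7,10]
[0,3] uncovered → point at 3; [4,5] uncovered → point at 5; [6,8] uncovered → point at 8.
Points: 3, 5, 8 (3 total).

3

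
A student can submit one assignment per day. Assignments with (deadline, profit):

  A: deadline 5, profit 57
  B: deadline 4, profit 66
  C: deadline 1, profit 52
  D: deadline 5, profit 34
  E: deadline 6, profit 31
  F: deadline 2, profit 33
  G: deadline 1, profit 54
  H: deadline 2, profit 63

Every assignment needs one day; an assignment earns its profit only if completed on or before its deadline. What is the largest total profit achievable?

Take jobs in profit order; each goes to the latest open slot no later than its deadline.
By profit: B(d4,66), H(d2,63), A(d5,57), G(d1,54), C(d1,52), D(d5,34), F(d2,33), E(d6,31)
B→slot 4; H→slot 2; A→slot 5; G→slot 1; C skipped; D→slot 3; F skipped; E→slot 6.
Profit = 54 + 63 + 34 + 66 + 57 + 31 = 305

305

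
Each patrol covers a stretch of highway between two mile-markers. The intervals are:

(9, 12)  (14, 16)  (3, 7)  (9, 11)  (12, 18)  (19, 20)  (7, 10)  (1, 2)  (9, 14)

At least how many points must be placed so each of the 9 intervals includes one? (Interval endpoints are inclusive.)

5

Sorted: [1,2] [3,7] [7,10] [9,11] [9,12] [9,14] [14,16] [12,18] [19,20]
{[1,2]} hit by 2; {[3,7],[7,10]} hit by 7; {[9,11],[9,12],[9,14]} hit by 11; {[14,16],[12,18]} hit by 16; {[19,20]} hit by 20.
Points: 2, 7, 11, 16, 20 (5 total).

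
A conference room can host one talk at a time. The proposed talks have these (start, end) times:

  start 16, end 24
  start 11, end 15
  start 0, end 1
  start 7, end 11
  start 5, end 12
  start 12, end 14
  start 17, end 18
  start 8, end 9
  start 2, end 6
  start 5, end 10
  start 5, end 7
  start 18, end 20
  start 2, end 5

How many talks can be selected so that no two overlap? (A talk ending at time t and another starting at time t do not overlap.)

By end time: (0,1), (2,5), (2,6), (5,7), (8,9), (5,10), (7,11), (5,12), (12,14), (11,15), (17,18), (18,20), (16,24).
Pick (0,1); next start ≥ 1 → (2,5); next start ≥ 5 → (5,7); next start ≥ 7 → (8,9); next start ≥ 9 → (12,14); next start ≥ 14 → (17,18); next start ≥ 18 → (18,20).
Selected 7 talks.

7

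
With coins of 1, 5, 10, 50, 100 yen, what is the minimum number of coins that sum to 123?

Use the largest denomination that fits, subtract, and repeat.
123 = 1×100 + 2×10 + 3×1
Total coins = 1 + 2 + 3 = 6

6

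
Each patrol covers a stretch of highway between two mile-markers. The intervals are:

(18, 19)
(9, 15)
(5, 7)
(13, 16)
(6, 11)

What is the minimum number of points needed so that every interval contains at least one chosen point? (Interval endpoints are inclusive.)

3

By right end: [5,7]  [6,11]  [9,15]  [13,16]  [18,19]
[5,7] uncovered → point at 7; [9,15] uncovered → point at 15; [18,19] uncovered → point at 19.
Points: 7, 15, 19 (3 total).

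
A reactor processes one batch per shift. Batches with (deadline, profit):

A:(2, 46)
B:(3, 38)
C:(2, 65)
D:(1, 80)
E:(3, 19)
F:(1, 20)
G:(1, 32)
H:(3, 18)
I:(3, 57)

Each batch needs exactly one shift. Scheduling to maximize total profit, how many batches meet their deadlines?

3

By profit: D(d1,80), C(d2,65), I(d3,57), A(d2,46), B(d3,38), G(d1,32), F(d1,20), E(d3,19), H(d3,18)
D→slot 1; C→slot 2; I→slot 3; A skipped; B skipped; G skipped; F skipped; E skipped; H skipped.
3 of 9 scheduled.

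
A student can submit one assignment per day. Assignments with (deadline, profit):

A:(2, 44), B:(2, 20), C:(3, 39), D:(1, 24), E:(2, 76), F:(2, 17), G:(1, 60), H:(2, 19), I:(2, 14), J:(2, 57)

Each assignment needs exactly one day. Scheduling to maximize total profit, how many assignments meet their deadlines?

3

Sort by profit descending; place each in the latest free slot ≤ its deadline.
By profit: E(d2,76), G(d1,60), J(d2,57), A(d2,44), C(d3,39), D(d1,24), B(d2,20), H(d2,19), F(d2,17), I(d2,14)
E→slot 2; G→slot 1; J skipped; A skipped; C→slot 3; D skipped; B skipped; H skipped; F skipped; I skipped.
3 of 10 scheduled.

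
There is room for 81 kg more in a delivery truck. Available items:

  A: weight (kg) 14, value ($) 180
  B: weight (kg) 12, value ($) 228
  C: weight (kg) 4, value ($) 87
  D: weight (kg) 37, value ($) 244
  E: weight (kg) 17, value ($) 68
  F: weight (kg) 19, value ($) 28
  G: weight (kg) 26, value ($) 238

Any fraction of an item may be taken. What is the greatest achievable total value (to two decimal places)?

Sort by value per unit weight and fill in that order.
Order: C (87/4=21.75) > B (228/12=19.00) > A (180/14=12.86) > G (238/26=9.15) > D (244/37=6.59) > E (68/17=4.00) > F (28/19=1.47)
Fill: take C (4 @ 87) → take B (12 @ 228) → take A (14 @ 180) → take G (26 @ 238) → take 25/37 of D → 164.86; 81/81 used.
Total value = 897.86

897.86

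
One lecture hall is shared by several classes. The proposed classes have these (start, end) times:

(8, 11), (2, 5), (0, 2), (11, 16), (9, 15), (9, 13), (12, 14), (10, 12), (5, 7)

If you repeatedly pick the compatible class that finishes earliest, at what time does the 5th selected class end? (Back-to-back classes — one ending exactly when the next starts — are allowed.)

14

Greedy by earliest finish: after sorting by end time, pick each interval compatible with the last pick.
Sorted by end: (0,2)  (2,5)  (5,7)  (8,11)  (10,12)  (9,13)  (12,14)  (9,15)  (11,16)
take (0,2); take (2,5); take (5,7); take (8,11); skip (10,12); skip (9,13); take (12,14); skip (11,16).
Selected: (0,2) (2,5) (5,7) (8,11) (12,14)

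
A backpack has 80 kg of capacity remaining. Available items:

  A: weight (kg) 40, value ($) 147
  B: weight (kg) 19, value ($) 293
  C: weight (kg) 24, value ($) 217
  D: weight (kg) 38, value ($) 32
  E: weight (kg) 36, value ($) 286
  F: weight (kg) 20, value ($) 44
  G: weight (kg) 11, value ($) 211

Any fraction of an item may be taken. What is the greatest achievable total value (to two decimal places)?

927.56

Order: G (211/11=19.18) > B (293/19=15.42) > C (217/24=9.04) > E (286/36=7.94) > A (147/40=3.67) > F (44/20=2.20) > D (32/38=0.84)
Fill: take G (11 @ 211) → take B (19 @ 293) → take C (24 @ 217) → take 26/36 of E → 206.56; 80/80 used.
Total value = 927.56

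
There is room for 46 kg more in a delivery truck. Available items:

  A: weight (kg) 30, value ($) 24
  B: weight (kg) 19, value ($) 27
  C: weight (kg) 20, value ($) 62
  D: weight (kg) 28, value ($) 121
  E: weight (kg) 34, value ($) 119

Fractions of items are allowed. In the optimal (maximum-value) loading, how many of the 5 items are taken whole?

1

Sort by value per unit weight and fill in that order.
Ratios (sorted): D 4.32, E 3.50, C 3.10, B 1.42, A 0.80
take D (28 @ 121); take 18/34 of E → 63.00. Capacity used 46/46.
1 item(s) taken whole; one partial (take 18/34 of E).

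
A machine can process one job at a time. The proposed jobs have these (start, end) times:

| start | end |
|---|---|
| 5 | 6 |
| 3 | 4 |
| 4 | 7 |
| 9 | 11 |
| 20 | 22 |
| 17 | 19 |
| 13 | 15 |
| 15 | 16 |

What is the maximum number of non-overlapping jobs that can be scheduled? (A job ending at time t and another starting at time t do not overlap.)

7

Greedy by earliest finish: after sorting by end time, pick each interval compatible with the last pick.
Sorted by end: (3,4)  (5,6)  (4,7)  (9,11)  (13,15)  (15,16)  (17,19)  (20,22)
take (3,4); take (5,6); skip (4,7); take (9,11); take (13,15); take (15,16); take (17,19); take (20,22).
Selected 7 jobs.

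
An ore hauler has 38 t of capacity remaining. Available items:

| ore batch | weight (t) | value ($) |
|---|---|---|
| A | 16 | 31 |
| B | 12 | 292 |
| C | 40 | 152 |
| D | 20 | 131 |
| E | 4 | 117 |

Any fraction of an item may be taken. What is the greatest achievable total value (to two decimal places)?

Sort by value per unit weight and fill in that order.
Order: E (117/4=29.25) > B (292/12=24.33) > D (131/20=6.55) > C (152/40=3.80) > A (31/16=1.94)
Fill: take E (4 @ 117) → take B (12 @ 292) → take D (20 @ 131) → take 2/40 of C → 7.60; 38/38 used.
Total value = 547.60

547.60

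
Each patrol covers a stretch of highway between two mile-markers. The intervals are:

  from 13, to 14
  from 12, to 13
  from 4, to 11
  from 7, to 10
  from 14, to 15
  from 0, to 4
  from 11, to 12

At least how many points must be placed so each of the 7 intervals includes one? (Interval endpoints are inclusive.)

4

Process intervals by earliest right end; each time one isn't hit yet, stab at its right endpoint.
By right end: [0,4]  [7,10]  [4,11]  [11,12]  [12,13]  [13,14]  [14,15]
[0,4] uncovered → point at 4; [7,10] uncovered → point at 10; [11,12] uncovered → point at 12; [13,14] uncovered → point at 14.
Points: 4, 10, 12, 14 (4 total).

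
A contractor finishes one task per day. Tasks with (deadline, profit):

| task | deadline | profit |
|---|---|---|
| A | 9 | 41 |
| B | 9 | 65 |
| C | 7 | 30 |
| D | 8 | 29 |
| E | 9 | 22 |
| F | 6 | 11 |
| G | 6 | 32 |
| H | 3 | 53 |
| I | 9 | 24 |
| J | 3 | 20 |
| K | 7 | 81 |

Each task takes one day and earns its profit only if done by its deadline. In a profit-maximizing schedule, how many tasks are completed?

9

By profit: K(d7,81), B(d9,65), H(d3,53), A(d9,41), G(d6,32), C(d7,30), D(d8,29), I(d9,24), E(d9,22), J(d3,20), F(d6,11)
K→slot 7; B→slot 9; H→slot 3; A→slot 8; G→slot 6; C→slot 5; D→slot 4; I→slot 2; E→slot 1; J skipped; F skipped.
9 of 11 scheduled.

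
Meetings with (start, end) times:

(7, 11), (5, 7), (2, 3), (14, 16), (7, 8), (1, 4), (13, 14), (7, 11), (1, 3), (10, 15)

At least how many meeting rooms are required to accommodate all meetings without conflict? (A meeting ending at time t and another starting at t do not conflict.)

The answer is the maximum number of intervals overlapping at any instant.
Events (time:±→running): 1:+→1 1:+→2 2:+→3 … peak 3.

3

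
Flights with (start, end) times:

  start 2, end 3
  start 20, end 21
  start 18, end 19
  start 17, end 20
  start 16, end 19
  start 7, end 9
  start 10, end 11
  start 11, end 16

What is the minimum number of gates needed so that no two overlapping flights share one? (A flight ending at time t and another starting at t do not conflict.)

3

Events (time:±→running): 2:+→1 3:-→0 7:+→1 9:-→0 10:+→1 11:-→0 11:+→1 16:-→0 16:+→1 17:+→2 18:+→3 … peak 3.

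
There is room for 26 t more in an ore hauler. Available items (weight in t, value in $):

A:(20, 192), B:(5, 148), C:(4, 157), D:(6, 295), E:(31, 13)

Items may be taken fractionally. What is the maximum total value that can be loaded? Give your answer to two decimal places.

Sort by value per unit weight and fill in that order.
Order: D (295/6=49.17) > C (157/4=39.25) > B (148/5=29.60) > A (192/20=9.60) > E (13/31=0.42)
Fill: take D (6 @ 295) → take C (4 @ 157) → take B (5 @ 148) → take 11/20 of A → 105.60; 26/26 used.
Total value = 705.60

705.60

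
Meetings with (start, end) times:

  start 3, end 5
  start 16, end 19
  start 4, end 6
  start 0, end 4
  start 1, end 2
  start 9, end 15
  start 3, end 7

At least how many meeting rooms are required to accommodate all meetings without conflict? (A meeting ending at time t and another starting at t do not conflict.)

The answer is the maximum number of intervals overlapping at any instant.
starts: [0, 1, 3, 3, 4, 9, 16]
ends:   [2, 4, 5, 6, 7, 15, 19]
s0→1 s1→2 e2→1 s3→2 s3→3  — peak 3.

3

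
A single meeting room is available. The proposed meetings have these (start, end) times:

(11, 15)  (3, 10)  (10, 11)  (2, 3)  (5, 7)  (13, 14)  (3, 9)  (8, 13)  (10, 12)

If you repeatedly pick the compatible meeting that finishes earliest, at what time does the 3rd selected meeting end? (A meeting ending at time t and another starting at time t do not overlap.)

Sort by end time and greedily take each interval whose start is ≥ the last chosen end.
By end time: (2,3), (5,7), (3,9), (3,10), (10,11), (10,12), (8,13), (13,14), (11,15).
Pick (2,3); next start ≥ 3 → (5,7); next start ≥ 7 → (10,11); next start ≥ 11 → (13,14).
Selected: (2,3) (5,7) (10,11) (13,14)

11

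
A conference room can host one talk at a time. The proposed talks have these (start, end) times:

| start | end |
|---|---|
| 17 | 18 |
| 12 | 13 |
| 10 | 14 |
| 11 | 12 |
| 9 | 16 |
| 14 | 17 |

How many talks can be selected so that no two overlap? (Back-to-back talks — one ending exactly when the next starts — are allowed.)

4

Greedy by earliest finish: after sorting by end time, pick each interval compatible with the last pick.
Sorted by end: (11,12)  (12,13)  (10,14)  (9,16)  (14,17)  (17,18)
take (11,12); take (12,13); take (14,17); take (17,18).
Selected 4 talks.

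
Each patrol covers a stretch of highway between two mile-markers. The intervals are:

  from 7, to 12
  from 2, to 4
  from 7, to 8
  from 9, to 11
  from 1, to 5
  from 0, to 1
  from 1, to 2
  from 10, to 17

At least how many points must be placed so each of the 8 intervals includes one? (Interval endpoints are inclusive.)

4

Sorted: [0,1] [1,2] [2,4] [1,5] [7,8] [9,11] [7,12] [10,17]
{[0,1],[1,2]} hit by 1; {[2,4],[1,5]} hit by 4; {[7,8]} hit by 8; {[9,11],[7,12],[10,17]} hit by 11.
Points: 1, 4, 8, 11 (4 total).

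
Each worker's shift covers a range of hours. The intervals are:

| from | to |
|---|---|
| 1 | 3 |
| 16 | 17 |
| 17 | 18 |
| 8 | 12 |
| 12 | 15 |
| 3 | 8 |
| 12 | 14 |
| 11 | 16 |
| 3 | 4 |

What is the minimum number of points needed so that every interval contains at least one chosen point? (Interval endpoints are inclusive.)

By right end: [1,3]  [3,4]  [3,8]  [8,12]  [12,14]  [12,15]  [11,16]  [16,17]  [17,18]
[1,3] uncovered → point at 3; [8,12] uncovered → point at 12; [16,17] uncovered → point at 17.
Points: 3, 12, 17 (3 total).

3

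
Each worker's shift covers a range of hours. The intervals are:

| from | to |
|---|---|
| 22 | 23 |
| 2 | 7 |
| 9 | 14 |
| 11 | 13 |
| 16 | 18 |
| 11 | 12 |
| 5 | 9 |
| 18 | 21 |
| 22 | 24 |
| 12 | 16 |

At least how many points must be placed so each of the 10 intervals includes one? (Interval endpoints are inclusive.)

4

By right end: [2,7]  [5,9]  [11,12]  [11,13]  [9,14]  [12,16]  [16,18]  [18,21]  [22,23]  [22,24]
[2,7] uncovered → point at 7; [11,12] uncovered → point at 12; [16,18] uncovered → point at 18; [22,23] uncovered → point at 23.
Points: 7, 12, 18, 23 (4 total).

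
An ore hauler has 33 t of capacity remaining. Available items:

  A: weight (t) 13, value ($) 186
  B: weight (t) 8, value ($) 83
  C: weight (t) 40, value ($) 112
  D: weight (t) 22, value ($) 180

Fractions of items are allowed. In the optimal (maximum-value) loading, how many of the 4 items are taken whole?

2

Order: A (186/13=14.31) > B (83/8=10.38) > D (180/22=8.18) > C (112/40=2.80)
Fill: take A (13 @ 186) → take B (8 @ 83) → take 12/22 of D → 98.18; 33/33 used.
2 item(s) taken whole; one partial (take 12/22 of D).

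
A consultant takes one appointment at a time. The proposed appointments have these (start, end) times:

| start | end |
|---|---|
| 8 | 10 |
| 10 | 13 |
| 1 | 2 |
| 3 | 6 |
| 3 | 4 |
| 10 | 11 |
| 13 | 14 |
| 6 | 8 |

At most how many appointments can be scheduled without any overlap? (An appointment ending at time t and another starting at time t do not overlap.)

Sort by end time and greedily take each interval whose start is ≥ the last chosen end.
By end time: (1,2), (3,4), (3,6), (6,8), (8,10), (10,11), (10,13), (13,14).
Pick (1,2); next start ≥ 2 → (3,4); next start ≥ 4 → (6,8); next start ≥ 8 → (8,10); next start ≥ 10 → (10,11); next start ≥ 11 → (13,14).
Selected 6 appointments.

6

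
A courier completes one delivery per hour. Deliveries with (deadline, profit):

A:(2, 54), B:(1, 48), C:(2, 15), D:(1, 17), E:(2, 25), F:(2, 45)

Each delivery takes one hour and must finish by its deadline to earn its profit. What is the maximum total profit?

102

Sort by profit descending; place each in the latest free slot ≤ its deadline.
Profit order: A=54 B=48 F=45 E=25 D=17 C=15
Assign: A→slot 2, B→slot 1, F skipped, E skipped, D skipped, C skipped.
Slots: [1:B] [2:A]
Profit = 48 + 54 = 102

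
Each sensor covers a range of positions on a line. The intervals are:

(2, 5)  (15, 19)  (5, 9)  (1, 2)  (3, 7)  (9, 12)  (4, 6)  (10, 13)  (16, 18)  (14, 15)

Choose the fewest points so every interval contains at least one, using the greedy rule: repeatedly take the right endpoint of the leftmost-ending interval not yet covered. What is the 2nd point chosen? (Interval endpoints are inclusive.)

6

Sorted: [1,2] [2,5] [4,6] [3,7] [5,9] [9,12] [10,13] [14,15] [16,18] [15,19]
{[1,2],[2,5]} hit by 2; {[4,6],[3,7],[5,9]} hit by 6; {[9,12],[10,13]} hit by 12; {[14,15]} hit by 15; {[16,18],[15,19]} hit by 18.
Points: 2, 6, 12, 15, 18 (5 total).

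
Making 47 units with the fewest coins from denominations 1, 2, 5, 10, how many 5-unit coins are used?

47 − 4×10→7 − 1×5→2 − 1×2→0
Count of 5: 1

1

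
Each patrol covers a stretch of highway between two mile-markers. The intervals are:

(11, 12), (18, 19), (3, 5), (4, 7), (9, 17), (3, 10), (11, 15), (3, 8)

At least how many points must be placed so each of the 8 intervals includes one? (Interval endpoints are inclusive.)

3

Sort by right endpoint; whenever an interval is uncovered, place a point at its right end.
Sorted: [3,5] [4,7] [3,8] [3,10] [11,12] [11,15] [9,17] [18,19]
{[3,5],[4,7],[3,8],[3,10]} hit by 5; {[11,12],[11,15],[9,17]} hit by 12; {[18,19]} hit by 19.
Points: 5, 12, 19 (3 total).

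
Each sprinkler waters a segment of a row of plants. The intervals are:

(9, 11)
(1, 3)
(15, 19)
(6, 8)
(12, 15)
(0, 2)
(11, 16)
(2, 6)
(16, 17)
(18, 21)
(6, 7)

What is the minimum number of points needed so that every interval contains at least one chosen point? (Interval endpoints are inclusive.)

6

By right end: [0,2]  [1,3]  [2,6]  [6,7]  [6,8]  [9,11]  [12,15]  [11,16]  [16,17]  [15,19]  [18,21]
[0,2] uncovered → point at 2; [6,7] uncovered → point at 7; [9,11] uncovered → point at 11; [12,15] uncovered → point at 15; [16,17] uncovered → point at 17; [18,21] uncovered → point at 21.
Points: 2, 7, 11, 15, 17, 21 (6 total).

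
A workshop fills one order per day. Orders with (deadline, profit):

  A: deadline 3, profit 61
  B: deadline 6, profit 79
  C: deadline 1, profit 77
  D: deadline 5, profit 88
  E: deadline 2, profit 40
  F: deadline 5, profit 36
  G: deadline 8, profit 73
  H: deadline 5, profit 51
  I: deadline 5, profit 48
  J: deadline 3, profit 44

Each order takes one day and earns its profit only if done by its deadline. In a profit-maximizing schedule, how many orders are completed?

Sort by profit descending; place each in the latest free slot ≤ its deadline.
By profit: D(d5,88), B(d6,79), C(d1,77), G(d8,73), A(d3,61), H(d5,51), I(d5,48), J(d3,44), E(d2,40), F(d5,36)
D→slot 5; B→slot 6; C→slot 1; G→slot 8; A→slot 3; H→slot 4; I→slot 2; J skipped; E skipped; F skipped.
7 of 10 scheduled.

7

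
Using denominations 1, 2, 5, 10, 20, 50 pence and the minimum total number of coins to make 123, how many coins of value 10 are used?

Greedy: take as many of the largest coin as possible, then repeat with the remainder.
123 − 2×50→23 − 1×20→3 − 1×2→1 − 1×1→0
Count of 10: 0

0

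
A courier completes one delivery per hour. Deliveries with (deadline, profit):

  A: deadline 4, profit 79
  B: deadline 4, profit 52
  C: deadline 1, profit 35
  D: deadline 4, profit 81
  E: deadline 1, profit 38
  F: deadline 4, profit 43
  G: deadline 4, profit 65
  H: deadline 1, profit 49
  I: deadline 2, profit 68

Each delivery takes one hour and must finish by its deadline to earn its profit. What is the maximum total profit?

293

Sort by profit descending; place each in the latest free slot ≤ its deadline.
By profit: D(d4,81), A(d4,79), I(d2,68), G(d4,65), B(d4,52), H(d1,49), F(d4,43), E(d1,38), C(d1,35)
D→slot 4; A→slot 3; I→slot 2; G→slot 1; B skipped; H skipped; F skipped; E skipped; C skipped.
Profit = 65 + 68 + 79 + 81 = 293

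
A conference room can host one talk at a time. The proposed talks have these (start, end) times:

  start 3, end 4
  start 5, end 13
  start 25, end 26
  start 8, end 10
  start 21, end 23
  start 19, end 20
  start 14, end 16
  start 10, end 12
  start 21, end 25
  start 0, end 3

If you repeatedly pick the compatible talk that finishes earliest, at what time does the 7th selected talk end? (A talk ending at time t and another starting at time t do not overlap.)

23

Greedy by earliest finish: after sorting by end time, pick each interval compatible with the last pick.
By end time: (0,3), (3,4), (8,10), (10,12), (5,13), (14,16), (19,20), (21,23), (21,25), (25,26).
Pick (0,3); next start ≥ 3 → (3,4); next start ≥ 4 → (8,10); next start ≥ 10 → (10,12); next start ≥ 12 → (14,16); next start ≥ 16 → (19,20); next start ≥ 20 → (21,23); next start ≥ 23 → (25,26).
Selected: (0,3) (3,4) (8,10) (10,12) (14,16) (19,20) (21,23) (25,26)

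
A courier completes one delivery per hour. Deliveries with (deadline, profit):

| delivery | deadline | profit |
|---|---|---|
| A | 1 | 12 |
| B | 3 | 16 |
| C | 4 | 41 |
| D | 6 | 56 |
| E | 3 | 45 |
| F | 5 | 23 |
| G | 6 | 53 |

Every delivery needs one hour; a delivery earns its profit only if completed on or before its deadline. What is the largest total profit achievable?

Take jobs in profit order; each goes to the latest open slot no later than its deadline.
Profit order: D=56 G=53 E=45 C=41 F=23 B=16 A=12
Assign: D→slot 6, G→slot 5, E→slot 3, C→slot 4, F→slot 2, B→slot 1, A skipped.
Slots: [1:B] [2:F] [3:E] [4:C] [5:G] [6:D]
Profit = 16 + 23 + 45 + 41 + 53 + 56 = 234

234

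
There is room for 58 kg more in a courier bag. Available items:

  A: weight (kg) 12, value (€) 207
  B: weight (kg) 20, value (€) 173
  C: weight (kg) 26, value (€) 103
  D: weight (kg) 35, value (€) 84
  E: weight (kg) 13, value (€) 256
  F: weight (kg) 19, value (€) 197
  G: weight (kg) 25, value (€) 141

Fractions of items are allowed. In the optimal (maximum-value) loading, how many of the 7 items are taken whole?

3

Greedy by value/weight ratio, highest first.
Ratios (sorted): E 19.69, A 17.25, F 10.37, B 8.65, G 5.64, C 3.96, D 2.40
take E (13 @ 256); take A (12 @ 207); take F (19 @ 197); take 14/20 of B → 121.10. Capacity used 58/58.
3 item(s) taken whole; one partial (take 14/20 of B).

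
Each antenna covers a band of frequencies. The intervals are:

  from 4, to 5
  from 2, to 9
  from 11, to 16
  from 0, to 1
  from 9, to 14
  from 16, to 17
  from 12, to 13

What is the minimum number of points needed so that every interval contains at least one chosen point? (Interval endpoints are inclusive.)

Sort by right endpoint; whenever an interval is uncovered, place a point at its right end.
Sorted: [0,1] [4,5] [2,9] [12,13] [9,14] [11,16] [16,17]
{[0,1]} hit by 1; {[4,5],[2,9]} hit by 5; {[12,13],[9,14],[11,16]} hit by 13; {[16,17]} hit by 17.
Points: 1, 5, 13, 17 (4 total).

4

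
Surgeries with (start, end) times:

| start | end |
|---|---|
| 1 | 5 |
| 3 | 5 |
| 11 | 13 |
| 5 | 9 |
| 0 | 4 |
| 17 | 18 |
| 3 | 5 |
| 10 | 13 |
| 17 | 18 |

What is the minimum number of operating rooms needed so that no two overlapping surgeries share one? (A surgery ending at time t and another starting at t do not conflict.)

starts: [0, 1, 3, 3, 5, 10, 11, 17, 17]
ends:   [4, 5, 5, 5, 9, 13, 13, 18, 18]
s0→1 s1→2 s3→3 s3→4  — peak 4.

4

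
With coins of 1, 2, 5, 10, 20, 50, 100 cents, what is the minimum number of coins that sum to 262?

5

262 = 2×100 + 1×50 + 1×10 + 1×2
Total coins = 2 + 1 + 1 + 1 = 5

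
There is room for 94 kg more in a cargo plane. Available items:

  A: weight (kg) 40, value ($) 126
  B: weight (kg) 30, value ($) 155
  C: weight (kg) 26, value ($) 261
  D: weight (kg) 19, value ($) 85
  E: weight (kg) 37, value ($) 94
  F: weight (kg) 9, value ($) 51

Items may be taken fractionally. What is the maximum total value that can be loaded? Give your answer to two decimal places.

583.50

Order: C (261/26=10.04) > F (51/9=5.67) > B (155/30=5.17) > D (85/19=4.47) > A (126/40=3.15) > E (94/37=2.54)
Fill: take C (26 @ 261) → take F (9 @ 51) → take B (30 @ 155) → take D (19 @ 85) → take 10/40 of A → 31.50; 94/94 used.
Total value = 583.50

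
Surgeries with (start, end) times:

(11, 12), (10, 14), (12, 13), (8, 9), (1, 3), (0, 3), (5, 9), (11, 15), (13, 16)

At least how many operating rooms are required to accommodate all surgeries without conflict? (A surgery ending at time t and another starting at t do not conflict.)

Count concurrent intervals with a sweep; the peak is the room count.
Events (time:±→running): 0:+→1 1:+→2 3:-→1 3:-→0 5:+→1 8:+→2 9:-→1 9:-→0 10:+→1 11:+→2 11:+→3 … peak 3.

3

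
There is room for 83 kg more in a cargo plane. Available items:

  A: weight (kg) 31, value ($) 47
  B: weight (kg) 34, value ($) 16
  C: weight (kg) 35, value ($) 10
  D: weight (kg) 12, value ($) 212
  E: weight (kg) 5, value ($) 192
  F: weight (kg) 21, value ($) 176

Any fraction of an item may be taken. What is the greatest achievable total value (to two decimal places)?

Sort by value per unit weight and fill in that order.
Order: E (192/5=38.40) > D (212/12=17.67) > F (176/21=8.38) > A (47/31=1.52) > B (16/34=0.47) > C (10/35=0.29)
Fill: take E (5 @ 192) → take D (12 @ 212) → take F (21 @ 176) → take A (31 @ 47) → take 14/34 of B → 6.59; 83/83 used.
Total value = 633.59

633.59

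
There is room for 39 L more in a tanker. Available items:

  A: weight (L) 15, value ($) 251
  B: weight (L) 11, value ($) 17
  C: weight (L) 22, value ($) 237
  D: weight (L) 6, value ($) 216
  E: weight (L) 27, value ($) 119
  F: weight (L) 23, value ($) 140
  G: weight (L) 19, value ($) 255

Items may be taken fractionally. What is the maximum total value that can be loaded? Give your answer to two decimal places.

708.58

Ratios (sorted): D 36.00, A 16.73, G 13.42, C 10.77, F 6.09, E 4.41, B 1.55
take D (6 @ 216); take A (15 @ 251); take 18/19 of G → 241.58. Capacity used 39/39.
Total value = 708.58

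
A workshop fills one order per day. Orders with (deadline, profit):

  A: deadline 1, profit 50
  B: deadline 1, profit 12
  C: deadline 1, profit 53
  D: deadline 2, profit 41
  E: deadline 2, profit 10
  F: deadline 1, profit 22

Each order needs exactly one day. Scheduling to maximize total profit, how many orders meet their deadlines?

2

Sort by profit descending; place each in the latest free slot ≤ its deadline.
Profit order: C=53 A=50 D=41 F=22 B=12 E=10
Assign: C→slot 1, A skipped, D→slot 2, F skipped, B skipped, E skipped.
Slots: [1:C] [2:D]
2 of 6 scheduled.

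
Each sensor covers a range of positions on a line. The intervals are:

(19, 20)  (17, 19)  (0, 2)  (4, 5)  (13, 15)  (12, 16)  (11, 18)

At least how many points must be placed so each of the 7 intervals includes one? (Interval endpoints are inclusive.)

Sort by right endpoint; whenever an interval is uncovered, place a point at its right end.
Sorted: [0,2] [4,5] [13,15] [12,16] [11,18] [17,19] [19,20]
{[0,2]} hit by 2; {[4,5]} hit by 5; {[13,15],[12,16],[11,18]} hit by 15; {[17,19],[19,20]} hit by 19.
Points: 2, 5, 15, 19 (4 total).

4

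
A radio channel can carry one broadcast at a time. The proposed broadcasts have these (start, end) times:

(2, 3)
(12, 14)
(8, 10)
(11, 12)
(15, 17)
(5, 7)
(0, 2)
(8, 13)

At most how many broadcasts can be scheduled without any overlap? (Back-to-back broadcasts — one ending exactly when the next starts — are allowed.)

Sorted by end: (0,2)  (2,3)  (5,7)  (8,10)  (11,12)  (8,13)  (12,14)  (15,17)
take (0,2); take (2,3); take (5,7); take (8,10); take (11,12); take (12,14); take (15,17).
Selected 7 broadcasts.

7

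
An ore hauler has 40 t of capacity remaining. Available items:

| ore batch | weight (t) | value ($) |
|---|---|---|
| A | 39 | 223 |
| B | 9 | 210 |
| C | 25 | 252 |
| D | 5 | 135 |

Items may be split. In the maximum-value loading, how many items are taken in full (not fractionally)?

Greedy by value/weight ratio, highest first.
Ratios (sorted): D 27.00, B 23.33, C 10.08, A 5.72
take D (5 @ 135); take B (9 @ 210); take C (25 @ 252); take 1/39 of A → 5.72. Capacity used 40/40.
3 item(s) taken whole; one partial (take 1/39 of A).

3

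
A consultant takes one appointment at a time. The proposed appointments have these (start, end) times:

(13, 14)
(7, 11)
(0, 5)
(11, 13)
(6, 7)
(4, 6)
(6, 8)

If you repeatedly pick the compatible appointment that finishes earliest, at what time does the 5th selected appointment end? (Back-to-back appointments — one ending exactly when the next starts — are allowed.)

14

Order by finish time; keep every interval that doesn't clash with the previous kept one.
Sorted by end: (0,5)  (4,6)  (6,7)  (6,8)  (7,11)  (11,13)  (13,14)
take (0,5); skip (4,6); take (6,7); take (7,11); take (11,13); take (13,14).
Selected: (0,5) (6,7) (7,11) (11,13) (13,14)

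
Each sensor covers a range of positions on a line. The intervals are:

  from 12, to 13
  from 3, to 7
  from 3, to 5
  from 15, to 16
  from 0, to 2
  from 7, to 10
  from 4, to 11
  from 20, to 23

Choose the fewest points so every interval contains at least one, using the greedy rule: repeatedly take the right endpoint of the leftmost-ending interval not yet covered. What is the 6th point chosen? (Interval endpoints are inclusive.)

23

Sort by right endpoint; whenever an interval is uncovered, place a point at its right end.
By right end: [0,2]  [3,5]  [3,7]  [7,10]  [4,11]  [12,13]  [15,16]  [20,23]
[0,2] uncovered → point at 2; [3,5] uncovered → point at 5; [7,10] uncovered → point at 10; [12,13] uncovered → point at 13; [15,16] uncovered → point at 16; [20,23] uncovered → point at 23.
Points: 2, 5, 10, 13, 16, 23 (6 total).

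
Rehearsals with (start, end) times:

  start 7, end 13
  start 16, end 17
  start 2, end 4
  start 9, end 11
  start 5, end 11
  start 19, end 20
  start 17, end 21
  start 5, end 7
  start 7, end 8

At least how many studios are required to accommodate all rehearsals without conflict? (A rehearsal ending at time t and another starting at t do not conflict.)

The answer is the maximum number of intervals overlapping at any instant.
Events (time:±→running): 2:+→1 4:-→0 5:+→1 5:+→2 7:-→1 7:+→2 7:+→3 … peak 3.

3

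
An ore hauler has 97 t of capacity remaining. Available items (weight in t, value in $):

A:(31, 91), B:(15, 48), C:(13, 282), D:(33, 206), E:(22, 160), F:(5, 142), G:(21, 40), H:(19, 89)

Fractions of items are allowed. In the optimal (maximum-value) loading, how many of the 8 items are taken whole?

Greedy by value/weight ratio, highest first.
Order: F (142/5=28.40) > C (282/13=21.69) > E (160/22=7.27) > D (206/33=6.24) > H (89/19=4.68) > B (48/15=3.20) > A (91/31=2.94) > G (40/21=1.90)
Fill: take F (5 @ 142) → take C (13 @ 282) → take E (22 @ 160) → take D (33 @ 206) → take H (19 @ 89) → take 5/15 of B → 16.00; 97/97 used.
5 item(s) taken whole; one partial (take 5/15 of B).

5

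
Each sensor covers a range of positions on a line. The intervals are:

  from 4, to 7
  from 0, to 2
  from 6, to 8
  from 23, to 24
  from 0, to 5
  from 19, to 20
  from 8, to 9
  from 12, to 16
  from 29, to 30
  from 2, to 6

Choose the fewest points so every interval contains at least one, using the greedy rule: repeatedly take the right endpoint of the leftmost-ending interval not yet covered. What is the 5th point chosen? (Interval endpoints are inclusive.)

Process intervals by earliest right end; each time one isn't hit yet, stab at its right endpoint.
Sorted: [0,2] [0,5] [2,6] [4,7] [6,8] [8,9] [12,16] [19,20] [23,24] [29,30]
{[0,2],[0,5],[2,6]} hit by 2; {[4,7],[6,8]} hit by 7; {[8,9]} hit by 9; {[12,16]} hit by 16; {[19,20]} hit by 20; {[23,24]} hit by 24; {[29,30]} hit by 30.
Points: 2, 7, 9, 16, 20, 24, 30 (7 total).

20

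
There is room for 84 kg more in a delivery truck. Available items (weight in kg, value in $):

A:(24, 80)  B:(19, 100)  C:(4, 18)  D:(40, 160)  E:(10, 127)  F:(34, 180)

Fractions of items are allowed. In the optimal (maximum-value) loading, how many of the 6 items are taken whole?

Greedy by value/weight ratio, highest first.
Ratios (sorted): E 12.70, F 5.29, B 5.26, C 4.50, D 4.00, A 3.33
take E (10 @ 127); take F (34 @ 180); take B (19 @ 100); take C (4 @ 18); take 17/40 of D → 68.00. Capacity used 84/84.
4 item(s) taken whole; one partial (take 17/40 of D).

4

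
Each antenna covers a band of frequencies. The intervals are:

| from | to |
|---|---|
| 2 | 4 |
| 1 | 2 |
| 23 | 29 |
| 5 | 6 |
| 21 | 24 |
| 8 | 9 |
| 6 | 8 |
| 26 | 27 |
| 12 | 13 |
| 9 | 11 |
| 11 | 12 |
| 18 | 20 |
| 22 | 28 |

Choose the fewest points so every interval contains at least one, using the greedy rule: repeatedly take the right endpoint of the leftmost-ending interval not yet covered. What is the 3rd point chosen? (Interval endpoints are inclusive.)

9

By right end: [1,2]  [2,4]  [5,6]  [6,8]  [8,9]  [9,11]  [11,12]  [12,13]  [18,20]  [21,24]  [26,27]  [22,28]  [23,29]
[1,2] uncovered → point at 2; [5,6] uncovered → point at 6; [8,9] uncovered → point at 9; [11,12] uncovered → point at 12; [18,20] uncovered → point at 20; [21,24] uncovered → point at 24; [26,27] uncovered → point at 27.
Points: 2, 6, 9, 12, 20, 24, 27 (7 total).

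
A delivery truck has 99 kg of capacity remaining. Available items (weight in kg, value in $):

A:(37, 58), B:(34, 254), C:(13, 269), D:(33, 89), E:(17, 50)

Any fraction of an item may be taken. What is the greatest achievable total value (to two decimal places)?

Ratios (sorted): C 20.69, B 7.47, E 2.94, D 2.70, A 1.57
take C (13 @ 269); take B (34 @ 254); take E (17 @ 50); take D (33 @ 89); take 2/37 of A → 3.14. Capacity used 99/99.
Total value = 665.14

665.14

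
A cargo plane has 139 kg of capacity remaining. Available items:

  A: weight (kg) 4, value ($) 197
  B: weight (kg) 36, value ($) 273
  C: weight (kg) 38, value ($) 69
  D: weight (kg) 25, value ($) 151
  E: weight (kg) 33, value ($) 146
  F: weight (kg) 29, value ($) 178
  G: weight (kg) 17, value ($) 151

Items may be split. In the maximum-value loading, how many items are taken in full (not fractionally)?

Greedy by value/weight ratio, highest first.
Order: A (197/4=49.25) > G (151/17=8.88) > B (273/36=7.58) > F (178/29=6.14) > D (151/25=6.04) > E (146/33=4.42) > C (69/38=1.82)
Fill: take A (4 @ 197) → take G (17 @ 151) → take B (36 @ 273) → take F (29 @ 178) → take D (25 @ 151) → take 28/33 of E → 123.88; 139/139 used.
5 item(s) taken whole; one partial (take 28/33 of E).

5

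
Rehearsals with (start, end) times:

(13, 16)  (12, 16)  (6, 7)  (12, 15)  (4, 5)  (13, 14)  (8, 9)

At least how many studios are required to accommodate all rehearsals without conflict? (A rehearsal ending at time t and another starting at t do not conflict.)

4

The answer is the maximum number of intervals overlapping at any instant.
Events (time:±→running): 4:+→1 5:-→0 6:+→1 7:-→0 8:+→1 9:-→0 12:+→1 12:+→2 13:+→3 13:+→4 … peak 4.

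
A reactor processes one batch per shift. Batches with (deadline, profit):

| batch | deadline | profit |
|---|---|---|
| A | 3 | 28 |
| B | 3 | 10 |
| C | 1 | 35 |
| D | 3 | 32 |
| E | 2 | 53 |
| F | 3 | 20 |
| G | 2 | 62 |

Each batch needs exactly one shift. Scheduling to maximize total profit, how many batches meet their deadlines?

3

Profit order: G=62 E=53 C=35 D=32 A=28 F=20 B=10
Assign: G→slot 2, E→slot 1, C skipped, D→slot 3, A skipped, F skipped, B skipped.
Slots: [1:E] [2:G] [3:D]
3 of 7 scheduled.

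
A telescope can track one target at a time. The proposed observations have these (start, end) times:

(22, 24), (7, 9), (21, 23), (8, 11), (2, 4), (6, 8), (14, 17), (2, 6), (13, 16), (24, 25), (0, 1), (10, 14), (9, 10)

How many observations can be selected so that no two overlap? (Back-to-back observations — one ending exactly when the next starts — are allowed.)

Sort by end time and greedily take each interval whose start is ≥ the last chosen end.
Sorted by end: (0,1)  (2,4)  (2,6)  (6,8)  (7,9)  (9,10)  (8,11)  (10,14)  (13,16)  (14,17)  (21,23)  (22,24)  (24,25)
take (0,1); take (2,4); take (6,8); take (9,10); take (10,14); take (14,17); take (21,23); take (24,25).
Selected 8 observations.

8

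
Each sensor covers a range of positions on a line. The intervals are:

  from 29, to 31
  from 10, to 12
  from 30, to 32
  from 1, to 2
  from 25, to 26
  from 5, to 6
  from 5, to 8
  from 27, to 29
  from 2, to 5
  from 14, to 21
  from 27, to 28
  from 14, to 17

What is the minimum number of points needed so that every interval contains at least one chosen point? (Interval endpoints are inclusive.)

7

Sort by right endpoint; whenever an interval is uncovered, place a point at its right end.
Sorted: [1,2] [2,5] [5,6] [5,8] [10,12] [14,17] [14,21] [25,26] [27,28] [27,29] [29,31] [30,32]
{[1,2],[2,5]} hit by 2; {[5,6],[5,8]} hit by 6; {[10,12]} hit by 12; {[14,17],[14,21]} hit by 17; {[25,26]} hit by 26; {[27,28],[27,29]} hit by 28; {[29,31],[30,32]} hit by 31.
Points: 2, 6, 12, 17, 26, 28, 31 (7 total).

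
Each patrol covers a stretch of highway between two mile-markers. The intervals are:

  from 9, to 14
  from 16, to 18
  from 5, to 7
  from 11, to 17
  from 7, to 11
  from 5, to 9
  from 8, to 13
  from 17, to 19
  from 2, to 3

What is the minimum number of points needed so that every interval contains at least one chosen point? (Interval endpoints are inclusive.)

4

Process intervals by earliest right end; each time one isn't hit yet, stab at its right endpoint.
By right end: [2,3]  [5,7]  [5,9]  [7,11]  [8,13]  [9,14]  [11,17]  [16,18]  [17,19]
[2,3] uncovered → point at 3; [5,7] uncovered → point at 7; [8,13] uncovered → point at 13; [16,18] uncovered → point at 18.
Points: 3, 7, 13, 18 (4 total).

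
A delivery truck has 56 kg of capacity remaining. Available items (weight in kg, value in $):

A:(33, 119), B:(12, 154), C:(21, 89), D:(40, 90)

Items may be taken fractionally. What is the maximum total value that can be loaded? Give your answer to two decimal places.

Order: B (154/12=12.83) > C (89/21=4.24) > A (119/33=3.61) > D (90/40=2.25)
Fill: take B (12 @ 154) → take C (21 @ 89) → take 23/33 of A → 82.94; 56/56 used.
Total value = 325.94

325.94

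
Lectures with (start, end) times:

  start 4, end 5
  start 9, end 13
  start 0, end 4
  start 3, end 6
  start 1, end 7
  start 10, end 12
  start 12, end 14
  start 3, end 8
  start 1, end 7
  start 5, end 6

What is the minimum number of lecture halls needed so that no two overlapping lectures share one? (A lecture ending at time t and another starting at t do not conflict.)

Count concurrent intervals with a sweep; the peak is the room count.
starts: [0, 1, 1, 3, 3, 4, 5, 9, 10, 12]
ends:   [4, 5, 6, 6, 7, 7, 8, 12, 13, 14]
s0→1 s1→2 s1→3 s3→4 s3→5  — peak 5.

5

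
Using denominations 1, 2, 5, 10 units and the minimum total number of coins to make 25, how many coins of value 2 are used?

Greedy: take as many of the largest coin as possible, then repeat with the remainder.
25 = 2×10 + 1×5
Count of 2: 0

0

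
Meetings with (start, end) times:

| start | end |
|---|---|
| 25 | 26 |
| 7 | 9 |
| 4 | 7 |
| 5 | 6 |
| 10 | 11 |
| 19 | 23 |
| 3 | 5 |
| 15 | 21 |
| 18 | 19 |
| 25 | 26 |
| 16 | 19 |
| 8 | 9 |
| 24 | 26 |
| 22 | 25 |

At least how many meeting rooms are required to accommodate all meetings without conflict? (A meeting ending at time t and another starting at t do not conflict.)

The answer is the maximum number of intervals overlapping at any instant.
starts: [3, 4, 5, 7, 8, 10, 15, 16, 18, 19, 22, 24, 25, 25]
ends:   [5, 6, 7, 9, 9, 11, 19, 19, 21, 23, 25, 26, 26, 26]
s3→1 s4→2 e5→1 s5→2 e6→1 e7→0 s7→1 s8→2 e9→1 e9→0 s10→1 e11→0 s15→1 s16→2 s18→3  — peak 3.

3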